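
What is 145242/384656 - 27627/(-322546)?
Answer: 14368529361/31017313544 ≈ 0.46324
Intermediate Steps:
145242/384656 - 27627/(-322546) = 145242*(1/384656) - 27627*(-1/322546) = 72621/192328 + 27627/322546 = 14368529361/31017313544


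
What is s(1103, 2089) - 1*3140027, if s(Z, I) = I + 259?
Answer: -3137679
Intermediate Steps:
s(Z, I) = 259 + I
s(1103, 2089) - 1*3140027 = (259 + 2089) - 1*3140027 = 2348 - 3140027 = -3137679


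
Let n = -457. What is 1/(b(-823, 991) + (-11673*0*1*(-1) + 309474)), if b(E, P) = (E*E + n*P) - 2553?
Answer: 1/531363 ≈ 1.8820e-6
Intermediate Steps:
b(E, P) = -2553 + E**2 - 457*P (b(E, P) = (E*E - 457*P) - 2553 = (E**2 - 457*P) - 2553 = -2553 + E**2 - 457*P)
1/(b(-823, 991) + (-11673*0*1*(-1) + 309474)) = 1/((-2553 + (-823)**2 - 457*991) + (-11673*0*1*(-1) + 309474)) = 1/((-2553 + 677329 - 452887) + (-0*(-1) + 309474)) = 1/(221889 + (-11673*0 + 309474)) = 1/(221889 + (0 + 309474)) = 1/(221889 + 309474) = 1/531363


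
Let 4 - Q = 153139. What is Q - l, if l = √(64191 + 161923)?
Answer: -153135 - √226114 ≈ -1.5361e+5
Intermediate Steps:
l = √226114 ≈ 475.51
Q = -153135 (Q = 4 - 1*153139 = 4 - 153139 = -153135)
Q - l = -153135 - √226114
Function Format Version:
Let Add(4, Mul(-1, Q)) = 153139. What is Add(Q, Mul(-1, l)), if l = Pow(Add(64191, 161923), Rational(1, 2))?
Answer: Add(-153135, Mul(-1, Pow(226114, Rational(1, 2)))) ≈ -1.5361e+5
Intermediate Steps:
l = Pow(226114, Rational(1, 2)) ≈ 475.51
Q = -153135 (Q = Add(4, Mul(-1, 153139)) = Add(4, -153139) = -153135)
Add(Q, Mul(-1, l)) = Add(-153135, Mul(-1, Pow(226114, Rational(1, 2))))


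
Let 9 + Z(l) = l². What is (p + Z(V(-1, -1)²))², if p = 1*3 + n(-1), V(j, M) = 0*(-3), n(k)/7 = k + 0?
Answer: 169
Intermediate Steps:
n(k) = 7*k (n(k) = 7*(k + 0) = 7*k)
V(j, M) = 0
Z(l) = -9 + l²
p = -4 (p = 1*3 + 7*(-1) = 3 - 7 = -4)
(p + Z(V(-1, -1)²))² = (-4 + (-9 + (0²)²))² = (-4 + (-9 + 0²))² = (-4 + (-9 + 0))² = (-4 - 9)² = (-13)² = 169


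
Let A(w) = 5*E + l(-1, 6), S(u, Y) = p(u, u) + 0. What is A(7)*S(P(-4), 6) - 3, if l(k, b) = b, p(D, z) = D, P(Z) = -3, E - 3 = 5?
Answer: -141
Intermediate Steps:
E = 8 (E = 3 + 5 = 8)
S(u, Y) = u (S(u, Y) = u + 0 = u)
A(w) = 46 (A(w) = 5*8 + 6 = 40 + 6 = 46)
A(7)*S(P(-4), 6) - 3 = 46*(-3) - 3 = -138 - 3 = -141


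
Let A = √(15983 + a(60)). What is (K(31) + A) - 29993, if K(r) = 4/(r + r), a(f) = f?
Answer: -929781/31 + √16043 ≈ -29866.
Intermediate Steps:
K(r) = 2/r (K(r) = 4/((2*r)) = 4*(1/(2*r)) = 2/r)
A = √16043 (A = √(15983 + 60) = √16043 ≈ 126.66)
(K(31) + A) - 29993 = (2/31 + √16043) - 29993 = -929781/31 + √16043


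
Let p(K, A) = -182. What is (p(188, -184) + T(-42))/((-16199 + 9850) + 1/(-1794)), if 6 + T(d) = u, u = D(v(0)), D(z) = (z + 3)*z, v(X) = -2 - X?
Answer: 340860/11390107 ≈ 0.029926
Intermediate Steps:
D(z) = z*(3 + z) (D(z) = (3 + z)*z = z*(3 + z))
u = -2 (u = (-2 - 1*0)*(3 + (-2 - 1*0)) = (-2 + 0)*(3 + (-2 + 0)) = -2*(3 - 2) = -2*1 = -2)
T(d) = -8 (T(d) = -6 - 2 = -8)
(p(188, -184) + T(-42))/((-16199 + 9850) + 1/(-1794)) = (-182 - 8)/((-16199 + 9850) + 1/(-1794)) = -190/(-6349 - 1/1794) = -190/(-11390107/1794) = -190*(-1794/11390107) = 340860/11390107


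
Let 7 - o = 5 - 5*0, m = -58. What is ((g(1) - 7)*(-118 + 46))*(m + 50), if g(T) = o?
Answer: -2880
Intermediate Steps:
o = 2 (o = 7 - (5 - 5*0) = 7 - (5 + 0) = 7 - 1*5 = 7 - 5 = 2)
g(T) = 2
((g(1) - 7)*(-118 + 46))*(m + 50) = ((2 - 7)*(-118 + 46))*(-58 + 50) = -5*(-72)*(-8) = 360*(-8) = -2880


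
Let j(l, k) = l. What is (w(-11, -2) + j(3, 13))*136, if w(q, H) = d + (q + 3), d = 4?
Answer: -136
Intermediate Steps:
w(q, H) = 7 + q (w(q, H) = 4 + (q + 3) = 4 + (3 + q) = 7 + q)
(w(-11, -2) + j(3, 13))*136 = ((7 - 11) + 3)*136 = (-4 + 3)*136 = -1*136 = -136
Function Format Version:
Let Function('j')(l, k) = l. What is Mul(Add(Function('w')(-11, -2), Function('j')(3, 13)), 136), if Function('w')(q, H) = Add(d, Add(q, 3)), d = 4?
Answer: -136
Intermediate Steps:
Function('w')(q, H) = Add(7, q) (Function('w')(q, H) = Add(4, Add(q, 3)) = Add(4, Add(3, q)) = Add(7, q))
Mul(Add(Function('w')(-11, -2), Function('j')(3, 13)), 136) = Mul(Add(Add(7, -11), 3), 136) = Mul(Add(-4, 3), 136) = Mul(-1, 136) = -136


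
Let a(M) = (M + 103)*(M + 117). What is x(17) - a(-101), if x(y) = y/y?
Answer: -31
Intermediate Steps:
x(y) = 1
a(M) = (103 + M)*(117 + M)
x(17) - a(-101) = 1 - (12051 + (-101)² + 220*(-101)) = 1 - (12051 + 10201 - 22220) = 1 - 1*32 = 1 - 32 = -31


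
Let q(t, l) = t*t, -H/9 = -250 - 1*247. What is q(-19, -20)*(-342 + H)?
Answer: 1491291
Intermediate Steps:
H = 4473 (H = -9*(-250 - 1*247) = -9*(-250 - 247) = -9*(-497) = 4473)
q(t, l) = t**2
q(-19, -20)*(-342 + H) = (-19)**2*(-342 + 4473) = 361*4131 = 1491291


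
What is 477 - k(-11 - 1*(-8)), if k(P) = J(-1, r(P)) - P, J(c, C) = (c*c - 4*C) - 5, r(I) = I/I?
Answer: 482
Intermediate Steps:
r(I) = 1
J(c, C) = -5 + c² - 4*C (J(c, C) = (c² - 4*C) - 5 = -5 + c² - 4*C)
k(P) = -8 - P (k(P) = (-5 + (-1)² - 4*1) - P = (-5 + 1 - 4) - P = -8 - P)
477 - k(-11 - 1*(-8)) = 477 - (-8 - (-11 - 1*(-8))) = 477 - (-8 - (-11 + 8)) = 477 - (-8 - 1*(-3)) = 477 - (-8 + 3) = 477 - 1*(-5) = 477 + 5 = 482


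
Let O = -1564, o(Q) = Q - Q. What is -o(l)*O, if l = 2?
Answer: 0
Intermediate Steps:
o(Q) = 0
-o(l)*O = -0*(-1564) = -1*0 = 0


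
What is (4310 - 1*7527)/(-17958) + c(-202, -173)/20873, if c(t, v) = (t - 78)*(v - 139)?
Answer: 1635959321/374837334 ≈ 4.3644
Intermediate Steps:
c(t, v) = (-139 + v)*(-78 + t) (c(t, v) = (-78 + t)*(-139 + v) = (-139 + v)*(-78 + t))
(4310 - 1*7527)/(-17958) + c(-202, -173)/20873 = (4310 - 1*7527)/(-17958) + (10842 - 139*(-202) - 78*(-173) - 202*(-173))/20873 = (4310 - 7527)*(-1/17958) + (10842 + 28078 + 13494 + 34946)*(1/20873) = -3217*(-1/17958) + 87360*(1/20873) = 3217/17958 + 87360/20873 = 1635959321/374837334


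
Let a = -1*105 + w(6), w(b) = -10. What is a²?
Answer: 13225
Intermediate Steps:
a = -115 (a = -1*105 - 10 = -105 - 10 = -115)
a² = (-115)² = 13225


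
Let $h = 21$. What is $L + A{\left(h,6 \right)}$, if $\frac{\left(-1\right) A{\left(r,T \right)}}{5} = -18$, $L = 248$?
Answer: $338$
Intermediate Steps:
$A{\left(r,T \right)} = 90$ ($A{\left(r,T \right)} = \left(-5\right) \left(-18\right) = 90$)
$L + A{\left(h,6 \right)} = 248 + 90 = 338$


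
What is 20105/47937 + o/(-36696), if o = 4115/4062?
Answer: 998878996735/2381816189808 ≈ 0.41938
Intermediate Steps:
o = 4115/4062 (o = 4115*(1/4062) = 4115/4062 ≈ 1.0130)
20105/47937 + o/(-36696) = 20105/47937 + (4115/4062)/(-36696) = 20105*(1/47937) + (4115/4062)*(-1/36696) = 20105/47937 - 4115/149059152 = 998878996735/2381816189808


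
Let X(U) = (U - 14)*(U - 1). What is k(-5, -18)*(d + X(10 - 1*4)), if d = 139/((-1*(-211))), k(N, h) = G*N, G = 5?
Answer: 207525/211 ≈ 983.53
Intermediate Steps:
k(N, h) = 5*N
X(U) = (-1 + U)*(-14 + U) (X(U) = (-14 + U)*(-1 + U) = (-1 + U)*(-14 + U))
d = 139/211 ≈ 0.65877
k(-5, -18)*(d + X(10 - 1*4)) = (5*(-5))*(139/211 + (14 + (10 - 1*4)**2 - 15*(10 - 1*4))) = -25*(139/211 + (14 + (10 - 4)**2 - 15*(10 - 4))) = -25*(139/211 + (14 + 6**2 - 15*6)) = -25*(139/211 + (14 + 36 - 90)) = -25*(139/211 - 40) = -25*(-8301/211) = 207525/211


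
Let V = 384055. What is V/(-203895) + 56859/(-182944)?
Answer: -16370764745/7460273376 ≈ -2.1944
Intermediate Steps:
V/(-203895) + 56859/(-182944) = 384055/(-203895) + 56859/(-182944) = 384055*(-1/203895) + 56859*(-1/182944) = -76811/40779 - 56859/182944 = -16370764745/7460273376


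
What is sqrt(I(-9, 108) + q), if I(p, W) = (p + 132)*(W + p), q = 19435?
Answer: 2*sqrt(7903) ≈ 177.80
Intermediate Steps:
I(p, W) = (132 + p)*(W + p)
sqrt(I(-9, 108) + q) = sqrt(((-9)**2 + 132*108 + 132*(-9) + 108*(-9)) + 19435) = sqrt((81 + 14256 - 1188 - 972) + 19435) = sqrt(12177 + 19435) = sqrt(31612) = 2*sqrt(7903)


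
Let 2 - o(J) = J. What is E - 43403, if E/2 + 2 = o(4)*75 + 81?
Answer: -43545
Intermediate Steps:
o(J) = 2 - J
E = -142 (E = -4 + 2*((2 - 1*4)*75 + 81) = -4 + 2*((2 - 4)*75 + 81) = -4 + 2*(-2*75 + 81) = -4 + 2*(-150 + 81) = -4 + 2*(-69) = -4 - 138 = -142)
E - 43403 = -142 - 43403 = -43545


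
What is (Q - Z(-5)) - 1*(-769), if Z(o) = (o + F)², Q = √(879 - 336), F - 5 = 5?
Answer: 744 + √543 ≈ 767.30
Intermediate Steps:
F = 10 (F = 5 + 5 = 10)
Q = √543 ≈ 23.302
Z(o) = (10 + o)² (Z(o) = (o + 10)² = (10 + o)²)
(Q - Z(-5)) - 1*(-769) = (√543 - (10 - 5)²) - 1*(-769) = (√543 - 1*5²) + 769 = (√543 - 1*25) + 769 = (√543 - 25) + 769 = (-25 + √543) + 769 = 744 + √543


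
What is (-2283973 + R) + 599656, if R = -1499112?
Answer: -3183429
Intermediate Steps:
(-2283973 + R) + 599656 = (-2283973 - 1499112) + 599656 = -3783085 + 599656 = -3183429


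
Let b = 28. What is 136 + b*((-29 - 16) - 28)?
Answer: -1908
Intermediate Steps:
136 + b*((-29 - 16) - 28) = 136 + 28*((-29 - 16) - 28) = 136 + 28*(-45 - 28) = 136 + 28*(-73) = 136 - 2044 = -1908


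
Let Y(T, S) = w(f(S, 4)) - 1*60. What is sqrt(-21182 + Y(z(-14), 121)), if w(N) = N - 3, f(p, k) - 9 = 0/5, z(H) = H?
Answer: 2*I*sqrt(5309) ≈ 145.73*I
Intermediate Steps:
f(p, k) = 9 (f(p, k) = 9 + 0/5 = 9 + 0*(1/5) = 9 + 0 = 9)
w(N) = -3 + N
Y(T, S) = -54 (Y(T, S) = (-3 + 9) - 1*60 = 6 - 60 = -54)
sqrt(-21182 + Y(z(-14), 121)) = sqrt(-21182 - 54) = sqrt(-21236) = 2*I*sqrt(5309)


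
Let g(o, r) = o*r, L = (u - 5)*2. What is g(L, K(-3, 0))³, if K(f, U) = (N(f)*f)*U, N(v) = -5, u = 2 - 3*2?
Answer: 0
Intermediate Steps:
u = -4 (u = 2 - 6 = -4)
K(f, U) = -5*U*f (K(f, U) = (-5*f)*U = -5*U*f)
L = -18 (L = (-4 - 5)*2 = -9*2 = -18)
g(L, K(-3, 0))³ = (-(-90)*0*(-3))³ = (-18*0)³ = 0³ = 0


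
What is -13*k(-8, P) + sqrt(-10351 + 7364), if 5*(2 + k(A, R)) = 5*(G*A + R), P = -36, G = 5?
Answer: 1014 + I*sqrt(2987) ≈ 1014.0 + 54.653*I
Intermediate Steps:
k(A, R) = -2 + R + 5*A (k(A, R) = -2 + (5*(5*A + R))/5 = -2 + (5*(R + 5*A))/5 = -2 + (5*R + 25*A)/5 = -2 + (R + 5*A) = -2 + R + 5*A)
-13*k(-8, P) + sqrt(-10351 + 7364) = -13*(-2 - 36 + 5*(-8)) + sqrt(-10351 + 7364) = -13*(-2 - 36 - 40) + sqrt(-2987) = -13*(-78) + I*sqrt(2987) = 1014 + I*sqrt(2987)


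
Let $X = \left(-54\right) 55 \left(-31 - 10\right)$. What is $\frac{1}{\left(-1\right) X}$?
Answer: $- \frac{1}{121770} \approx -8.2122 \cdot 10^{-6}$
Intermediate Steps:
$X = 121770$ ($X = - 2970 \left(-31 - 10\right) = \left(-2970\right) \left(-41\right) = 121770$)
$\frac{1}{\left(-1\right) X} = \frac{1}{\left(-1\right) 121770} = \frac{1}{-121770} = - \frac{1}{121770}$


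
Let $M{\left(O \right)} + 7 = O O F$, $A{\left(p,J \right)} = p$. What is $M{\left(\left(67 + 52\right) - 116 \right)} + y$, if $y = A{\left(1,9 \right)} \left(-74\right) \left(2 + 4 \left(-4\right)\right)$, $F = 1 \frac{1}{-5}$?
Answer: $\frac{5136}{5} \approx 1027.2$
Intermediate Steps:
$F = - \frac{1}{5}$ ($F = 1 \left(- \frac{1}{5}\right) = - \frac{1}{5} \approx -0.2$)
$y = 1036$ ($y = 1 \left(-74\right) \left(2 + 4 \left(-4\right)\right) = - 74 \left(2 - 16\right) = \left(-74\right) \left(-14\right) = 1036$)
$M{\left(O \right)} = -7 - \frac{O^{2}}{5}$ ($M{\left(O \right)} = -7 + O O \left(- \frac{1}{5}\right) = -7 + O^{2} \left(- \frac{1}{5}\right) = -7 - \frac{O^{2}}{5}$)
$M{\left(\left(67 + 52\right) - 116 \right)} + y = \left(-7 - \frac{\left(\left(67 + 52\right) - 116\right)^{2}}{5}\right) + 1036 = \left(-7 - \frac{\left(119 - 116\right)^{2}}{5}\right) + 1036 = \left(-7 - \frac{3^{2}}{5}\right) + 1036 = \left(-7 - \frac{9}{5}\right) + 1036 = - \frac{44}{5} + 1036 = \frac{5136}{5}$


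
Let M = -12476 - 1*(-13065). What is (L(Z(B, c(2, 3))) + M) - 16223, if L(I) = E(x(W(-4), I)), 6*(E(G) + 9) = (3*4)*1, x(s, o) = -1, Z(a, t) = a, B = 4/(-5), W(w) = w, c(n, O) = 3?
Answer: -15641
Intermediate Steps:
B = -⅘ (B = 4*(-⅕) = -⅘ ≈ -0.80000)
E(G) = -7 (E(G) = -9 + ((3*4)*1)/6 = -9 + (12*1)/6 = -9 + (⅙)*12 = -9 + 2 = -7)
L(I) = -7
M = 589 (M = -12476 + 13065 = 589)
(L(Z(B, c(2, 3))) + M) - 16223 = (-7 + 589) - 16223 = 582 - 16223 = -15641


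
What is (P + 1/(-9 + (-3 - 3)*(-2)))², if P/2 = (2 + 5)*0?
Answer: ⅑ ≈ 0.11111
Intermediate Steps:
P = 0 (P = 2*((2 + 5)*0) = 2*(7*0) = 2*0 = 0)
(P + 1/(-9 + (-3 - 3)*(-2)))² = (0 + 1/(-9 + (-3 - 3)*(-2)))² = (0 + 1/(-9 - 6*(-2)))² = (0 + 1/(-9 + 12))² = (0 + 1/3)² = (0 + ⅓)² = (⅓)² = ⅑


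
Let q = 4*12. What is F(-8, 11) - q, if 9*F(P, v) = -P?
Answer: -424/9 ≈ -47.111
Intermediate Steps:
F(P, v) = -P/9 (F(P, v) = (-P)/9 = -P/9)
q = 48
F(-8, 11) - q = -⅑*(-8) - 1*48 = 8/9 - 48 = -424/9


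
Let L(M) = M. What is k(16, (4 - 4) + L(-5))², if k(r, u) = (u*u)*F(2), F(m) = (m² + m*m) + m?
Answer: 62500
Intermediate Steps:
F(m) = m + 2*m² (F(m) = (m² + m²) + m = 2*m² + m = m + 2*m²)
k(r, u) = 10*u² (k(r, u) = (u*u)*(2*(1 + 2*2)) = u²*(2*(1 + 4)) = u²*(2*5) = u²*10 = 10*u²)
k(16, (4 - 4) + L(-5))² = (10*((4 - 4) - 5)²)² = (10*(0 - 5)²)² = (10*(-5)²)² = (10*25)² = 250² = 62500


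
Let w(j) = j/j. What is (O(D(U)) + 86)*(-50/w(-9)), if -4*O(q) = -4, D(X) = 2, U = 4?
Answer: -4350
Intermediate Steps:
O(q) = 1 (O(q) = -¼*(-4) = 1)
w(j) = 1
(O(D(U)) + 86)*(-50/w(-9)) = (1 + 86)*(-50/1) = 87*(-50*1) = 87*(-50) = -4350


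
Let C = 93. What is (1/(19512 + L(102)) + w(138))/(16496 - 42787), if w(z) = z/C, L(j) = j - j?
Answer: -897583/15902689752 ≈ -5.6442e-5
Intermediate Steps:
L(j) = 0
w(z) = z/93
(1/(19512 + L(102)) + w(138))/(16496 - 42787) = (1/(19512 + 0) + (1/93)*138)/(16496 - 42787) = (1/19512 + 46/31)/(-26291) = (1/19512 + 46/31)*(-1/26291) = (897583/604872)*(-1/26291) = -897583/15902689752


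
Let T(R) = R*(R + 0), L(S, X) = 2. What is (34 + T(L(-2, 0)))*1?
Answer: 38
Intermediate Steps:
T(R) = R**2 (T(R) = R*R = R**2)
(34 + T(L(-2, 0)))*1 = (34 + 2**2)*1 = (34 + 4)*1 = 38*1 = 38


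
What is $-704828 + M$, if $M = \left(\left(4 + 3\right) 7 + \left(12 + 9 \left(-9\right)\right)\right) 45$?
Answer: $-705728$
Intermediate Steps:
$M = -900$ ($M = \left(7 \cdot 7 + \left(12 - 81\right)\right) 45 = \left(49 - 69\right) 45 = \left(-20\right) 45 = -900$)
$-704828 + M = -704828 - 900 = -705728$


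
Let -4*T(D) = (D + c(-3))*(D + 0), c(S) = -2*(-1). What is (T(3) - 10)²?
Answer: 3025/16 ≈ 189.06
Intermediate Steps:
c(S) = 2
T(D) = -D*(2 + D)/4 (T(D) = -(D + 2)*(D + 0)/4 = -(2 + D)*D/4 = -D*(2 + D)/4)
(T(3) - 10)² = (-¼*3*(2 + 3) - 10)² = (-¼*3*5 - 10)² = (-15/4 - 10)² = (-55/4)² = 3025/16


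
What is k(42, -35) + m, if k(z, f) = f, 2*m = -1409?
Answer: -1479/2 ≈ -739.50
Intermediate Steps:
m = -1409/2 (m = (½)*(-1409) = -1409/2 ≈ -704.50)
k(42, -35) + m = -35 - 1409/2 = -1479/2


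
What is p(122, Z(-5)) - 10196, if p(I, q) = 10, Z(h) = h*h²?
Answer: -10186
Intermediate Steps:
Z(h) = h³
p(122, Z(-5)) - 10196 = 10 - 10196 = -10186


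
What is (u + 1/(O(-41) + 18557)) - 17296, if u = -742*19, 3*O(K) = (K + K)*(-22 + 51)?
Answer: -1673080439/53293 ≈ -31394.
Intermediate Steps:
O(K) = 58*K/3 (O(K) = ((K + K)*(-22 + 51))/3 = ((2*K)*29)/3 = (58*K)/3 = 58*K/3)
u = -14098
(u + 1/(O(-41) + 18557)) - 17296 = (-14098 + 1/((58/3)*(-41) + 18557)) - 17296 = (-14098 + 1/(-2378/3 + 18557)) - 17296 = (-14098 + 1/(53293/3)) - 17296 = (-14098 + 3/53293) - 17296 = -751324711/53293 - 17296 = -1673080439/53293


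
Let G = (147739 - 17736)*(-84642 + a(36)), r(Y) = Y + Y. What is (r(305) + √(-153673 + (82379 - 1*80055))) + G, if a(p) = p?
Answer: -10999033208 + I*√151349 ≈ -1.0999e+10 + 389.04*I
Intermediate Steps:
r(Y) = 2*Y
G = -10999033818 (G = (147739 - 17736)*(-84642 + 36) = 130003*(-84606) = -10999033818)
(r(305) + √(-153673 + (82379 - 1*80055))) + G = (2*305 + √(-153673 + (82379 - 1*80055))) - 10999033818 = (610 + √(-153673 + (82379 - 80055))) - 10999033818 = (610 + √(-153673 + 2324)) - 10999033818 = (610 + √(-151349)) - 10999033818 = (610 + I*√151349) - 10999033818 = -10999033208 + I*√151349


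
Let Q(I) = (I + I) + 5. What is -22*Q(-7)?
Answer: 198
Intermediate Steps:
Q(I) = 5 + 2*I (Q(I) = 2*I + 5 = 5 + 2*I)
-22*Q(-7) = -22*(5 + 2*(-7)) = -22*(5 - 14) = -22*(-9) = 198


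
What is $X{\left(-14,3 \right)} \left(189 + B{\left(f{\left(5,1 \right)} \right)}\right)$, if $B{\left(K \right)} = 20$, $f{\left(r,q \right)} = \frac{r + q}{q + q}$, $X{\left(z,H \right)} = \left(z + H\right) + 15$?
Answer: $836$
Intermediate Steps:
$X{\left(z,H \right)} = 15 + H + z$ ($X{\left(z,H \right)} = \left(H + z\right) + 15 = 15 + H + z$)
$f{\left(r,q \right)} = \frac{q + r}{2 q}$
$X{\left(-14,3 \right)} \left(189 + B{\left(f{\left(5,1 \right)} \right)}\right) = \left(15 + 3 - 14\right) \left(189 + 20\right) = 4 \cdot 209 = 836$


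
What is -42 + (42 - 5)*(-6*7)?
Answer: -1596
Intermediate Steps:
-42 + (42 - 5)*(-6*7) = -42 + 37*(-42) = -42 - 1554 = -1596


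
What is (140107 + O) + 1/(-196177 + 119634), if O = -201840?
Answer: -4725229020/76543 ≈ -61733.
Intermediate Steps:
(140107 + O) + 1/(-196177 + 119634) = (140107 - 201840) + 1/(-196177 + 119634) = -61733 + 1/(-76543) = -61733 - 1/76543 = -4725229020/76543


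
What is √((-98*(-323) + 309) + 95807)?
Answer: √127770 ≈ 357.45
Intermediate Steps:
√((-98*(-323) + 309) + 95807) = √((31654 + 309) + 95807) = √(31963 + 95807) = √127770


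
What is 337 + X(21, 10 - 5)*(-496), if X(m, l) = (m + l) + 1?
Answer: -13055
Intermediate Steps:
X(m, l) = 1 + l + m (X(m, l) = (l + m) + 1 = 1 + l + m)
337 + X(21, 10 - 5)*(-496) = 337 + (1 + (10 - 5) + 21)*(-496) = 337 + (1 + 5 + 21)*(-496) = 337 + 27*(-496) = 337 - 13392 = -13055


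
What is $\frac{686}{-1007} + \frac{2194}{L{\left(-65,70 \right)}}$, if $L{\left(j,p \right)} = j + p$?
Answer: $\frac{2205928}{5035} \approx 438.12$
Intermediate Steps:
$\frac{686}{-1007} + \frac{2194}{L{\left(-65,70 \right)}} = \frac{686}{-1007} + \frac{2194}{-65 + 70} = 686 \left(- \frac{1}{1007}\right) + \frac{2194}{5} = - \frac{686}{1007} + 2194 \cdot \frac{1}{5} = - \frac{686}{1007} + \frac{2194}{5} = \frac{2205928}{5035}$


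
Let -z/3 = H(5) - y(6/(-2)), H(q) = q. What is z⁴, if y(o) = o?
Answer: 331776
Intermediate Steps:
z = -24 (z = -3*(5 - 6/(-2)) = -3*(5 - 6*(-1)/2) = -3*(5 - 1*(-3)) = -3*(5 + 3) = -3*8 = -24)
z⁴ = (-24)⁴ = 331776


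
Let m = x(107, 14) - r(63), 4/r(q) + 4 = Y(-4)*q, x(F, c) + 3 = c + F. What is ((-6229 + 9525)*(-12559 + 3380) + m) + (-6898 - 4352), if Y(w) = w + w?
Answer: -3843669731/127 ≈ -3.0265e+7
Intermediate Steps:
Y(w) = 2*w
x(F, c) = -3 + F + c (x(F, c) = -3 + (c + F) = -3 + (F + c) = -3 + F + c)
r(q) = 4/(-4 - 8*q) (r(q) = 4/(-4 + (2*(-4))*q) = 4/(-4 - 8*q))
m = 14987/127 (m = (-3 + 107 + 14) - (-1)/(1 + 2*63) = 118 - (-1)/(1 + 126) = 118 - (-1)/127 = 118 - 1*(-1/127) = 118 + 1/127 = 14987/127 ≈ 118.01)
((-6229 + 9525)*(-12559 + 3380) + m) + (-6898 - 4352) = ((-6229 + 9525)*(-12559 + 3380) + 14987/127) + (-6898 - 4352) = (3296*(-9179) + 14987/127) - 11250 = (-30253984 + 14987/127) - 11250 = -3842240981/127 - 11250 = -3843669731/127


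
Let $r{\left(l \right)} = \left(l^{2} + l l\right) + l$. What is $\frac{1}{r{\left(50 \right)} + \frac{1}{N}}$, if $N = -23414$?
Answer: $\frac{23414}{118240699} \approx 0.00019802$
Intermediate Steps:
$r{\left(l \right)} = l + 2 l^{2}$ ($r{\left(l \right)} = \left(l^{2} + l^{2}\right) + l = 2 l^{2} + l = l + 2 l^{2}$)
$\frac{1}{r{\left(50 \right)} + \frac{1}{N}} = \frac{1}{50 \left(1 + 2 \cdot 50\right) + \frac{1}{-23414}} = \frac{1}{50 \left(1 + 100\right) - \frac{1}{23414}} = \frac{1}{50 \cdot 101 - \frac{1}{23414}} = \frac{1}{5050 - \frac{1}{23414}} = \frac{1}{\frac{118240699}{23414}} = \frac{23414}{118240699}$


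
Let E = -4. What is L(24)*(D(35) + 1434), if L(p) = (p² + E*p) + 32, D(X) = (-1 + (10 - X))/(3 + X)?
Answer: 13943296/19 ≈ 7.3386e+5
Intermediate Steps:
D(X) = (9 - X)/(3 + X)
L(p) = 32 + p² - 4*p (L(p) = (p² - 4*p) + 32 = 32 + p² - 4*p)
L(24)*(D(35) + 1434) = (32 + 24² - 4*24)*((9 - 1*35)/(3 + 35) + 1434) = (32 + 576 - 96)*((9 - 35)/38 + 1434) = 512*((1/38)*(-26) + 1434) = 512*(-13/19 + 1434) = 512*(27233/19) = 13943296/19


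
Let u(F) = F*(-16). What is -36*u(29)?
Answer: 16704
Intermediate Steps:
u(F) = -16*F
-36*u(29) = -(-576)*29 = -36*(-464) = 16704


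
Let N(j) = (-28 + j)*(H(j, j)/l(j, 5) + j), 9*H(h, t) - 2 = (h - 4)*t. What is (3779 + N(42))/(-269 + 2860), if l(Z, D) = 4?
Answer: 44896/23319 ≈ 1.9253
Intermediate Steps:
H(h, t) = 2/9 + t*(-4 + h)/9 (H(h, t) = 2/9 + ((h - 4)*t)/9 = 2/9 + ((-4 + h)*t)/9 = 2/9 + (t*(-4 + h))/9 = 2/9 + t*(-4 + h)/9)
N(j) = (-28 + j)*(1/18 + j**2/36 + 8*j/9) (N(j) = (-28 + j)*((2/9 - 4*j/9 + j*j/9)/4 + j) = (-28 + j)*((2/9 - 4*j/9 + j**2/9)*(1/4) + j) = (-28 + j)*((1/18 - j/9 + j**2/36) + j) = (-28 + j)*(1/18 + j**2/36 + 8*j/9))
(3779 + N(42))/(-269 + 2860) = (3779 + (-14/9 - 149/6*42 + (1/9)*42**2 + (1/36)*42**3))/(-269 + 2860) = (3779 + (-14/9 - 1043 + (1/9)*1764 + (1/36)*74088))/2591 = (3779 + (-14/9 - 1043 + 196 + 2058))*(1/2591) = (3779 + 10885/9)*(1/2591) = (44896/9)*(1/2591) = 44896/23319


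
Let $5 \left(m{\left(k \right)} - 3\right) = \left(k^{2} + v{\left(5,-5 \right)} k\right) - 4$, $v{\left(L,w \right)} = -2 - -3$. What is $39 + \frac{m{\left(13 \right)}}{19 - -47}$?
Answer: $\frac{13063}{330} \approx 39.585$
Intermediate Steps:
$v{\left(L,w \right)} = 1$ ($v{\left(L,w \right)} = -2 + 3 = 1$)
$m{\left(k \right)} = \frac{11}{5} + \frac{k}{5} + \frac{k^{2}}{5}$ ($m{\left(k \right)} = 3 + \frac{\left(k^{2} + 1 k\right) - 4}{5} = 3 + \frac{\left(k^{2} + k\right) - 4}{5} = 3 + \frac{\left(k + k^{2}\right) - 4}{5} = 3 + \frac{-4 + k + k^{2}}{5} = 3 + \left(- \frac{4}{5} + \frac{k}{5} + \frac{k^{2}}{5}\right) = \frac{11}{5} + \frac{k}{5} + \frac{k^{2}}{5}$)
$39 + \frac{m{\left(13 \right)}}{19 - -47} = 39 + \frac{\frac{11}{5} + \frac{1}{5} \cdot 13 + \frac{13^{2}}{5}}{19 - -47} = 39 + \frac{\frac{11}{5} + \frac{13}{5} + \frac{1}{5} \cdot 169}{19 + 47} = 39 + \frac{\frac{11}{5} + \frac{13}{5} + \frac{169}{5}}{66} = 39 + \frac{1}{66} \cdot \frac{193}{5} = 39 + \frac{193}{330} = \frac{13063}{330}$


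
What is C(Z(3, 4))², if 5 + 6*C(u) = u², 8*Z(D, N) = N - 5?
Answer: 101761/147456 ≈ 0.69011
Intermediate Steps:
Z(D, N) = -5/8 + N/8 (Z(D, N) = (N - 5)/8 = (-5 + N)/8 = -5/8 + N/8)
C(u) = -⅚ + u²/6
C(Z(3, 4))² = (-⅚ + (-5/8 + (⅛)*4)²/6)² = (-⅚ + (-5/8 + ½)²/6)² = (-⅚ + (-⅛)²/6)² = (-⅚ + (⅙)*(1/64))² = (-⅚ + 1/384)² = (-319/384)² = 101761/147456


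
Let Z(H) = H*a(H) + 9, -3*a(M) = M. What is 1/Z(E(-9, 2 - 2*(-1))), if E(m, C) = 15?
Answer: -1/66 ≈ -0.015152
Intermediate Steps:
a(M) = -M/3
Z(H) = 9 - H**2/3 (Z(H) = H*(-H/3) + 9 = -H**2/3 + 9 = 9 - H**2/3)
1/Z(E(-9, 2 - 2*(-1))) = 1/(9 - 1/3*15**2) = 1/(9 - 1/3*225) = 1/(9 - 75) = 1/(-66) = -1/66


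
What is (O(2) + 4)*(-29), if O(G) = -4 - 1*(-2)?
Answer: -58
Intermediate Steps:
O(G) = -2 (O(G) = -4 + 2 = -2)
(O(2) + 4)*(-29) = (-2 + 4)*(-29) = 2*(-29) = -58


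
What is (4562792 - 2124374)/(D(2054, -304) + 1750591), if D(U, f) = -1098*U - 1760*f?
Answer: 812806/10113 ≈ 80.372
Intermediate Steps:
D(U, f) = -1760*f - 1098*U
(4562792 - 2124374)/(D(2054, -304) + 1750591) = (4562792 - 2124374)/((-1760*(-304) - 1098*2054) + 1750591) = 2438418/((535040 - 2255292) + 1750591) = 2438418/(-1720252 + 1750591) = 2438418/30339 = 2438418*(1/30339) = 812806/10113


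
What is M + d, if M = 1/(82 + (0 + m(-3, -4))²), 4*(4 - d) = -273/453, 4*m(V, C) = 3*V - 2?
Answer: 3602195/865532 ≈ 4.1618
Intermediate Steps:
m(V, C) = -½ + 3*V/4 (m(V, C) = (3*V - 2)/4 = (-2 + 3*V)/4 = -½ + 3*V/4)
d = 2507/604 (d = 4 - (-273)/(4*453) = 4 - ¼*(-91/151) = 4 + 91/604 = 2507/604 ≈ 4.1507)
M = 16/1433 (M = 1/(82 + (0 + (-½ + (¾)*(-3)))²) = 1/(82 + (0 + (-½ - 9/4))²) = 1/(82 + (0 - 11/4)²) = 1/(82 + (-11/4)²) = 1/(82 + 121/16) = 1/(1433/16) = 16/1433 ≈ 0.011165)
M + d = 16/1433 + 2507/604 = 3602195/865532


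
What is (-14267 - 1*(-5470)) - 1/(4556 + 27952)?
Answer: -285972877/32508 ≈ -8797.0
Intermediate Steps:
(-14267 - 1*(-5470)) - 1/(4556 + 27952) = (-14267 + 5470) - 1/32508 = -8797 - 1*1/32508 = -8797 - 1/32508 = -285972877/32508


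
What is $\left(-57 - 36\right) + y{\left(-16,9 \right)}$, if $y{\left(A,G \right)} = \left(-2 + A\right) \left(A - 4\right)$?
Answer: $267$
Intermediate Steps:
$y{\left(A,G \right)} = \left(-4 + A\right) \left(-2 + A\right)$ ($y{\left(A,G \right)} = \left(-2 + A\right) \left(-4 + A\right) = \left(-4 + A\right) \left(-2 + A\right)$)
$\left(-57 - 36\right) + y{\left(-16,9 \right)} = \left(-57 - 36\right) + \left(8 + \left(-16\right)^{2} - -96\right) = -93 + \left(8 + 256 + 96\right) = -93 + 360 = 267$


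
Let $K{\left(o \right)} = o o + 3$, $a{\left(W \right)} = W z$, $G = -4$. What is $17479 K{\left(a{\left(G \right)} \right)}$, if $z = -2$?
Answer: $1171093$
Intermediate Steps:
$a{\left(W \right)} = - 2 W$ ($a{\left(W \right)} = W \left(-2\right) = - 2 W$)
$K{\left(o \right)} = 3 + o^{2}$ ($K{\left(o \right)} = o^{2} + 3 = 3 + o^{2}$)
$17479 K{\left(a{\left(G \right)} \right)} = 17479 \left(3 + \left(\left(-2\right) \left(-4\right)\right)^{2}\right) = 17479 \left(3 + 8^{2}\right) = 17479 \left(3 + 64\right) = 17479 \cdot 67 = 1171093$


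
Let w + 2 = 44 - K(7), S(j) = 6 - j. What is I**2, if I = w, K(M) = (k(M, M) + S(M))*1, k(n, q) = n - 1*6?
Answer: 1764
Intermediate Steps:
k(n, q) = -6 + n (k(n, q) = n - 6 = -6 + n)
K(M) = 0 (K(M) = ((-6 + M) + (6 - M))*1 = 0*1 = 0)
w = 42 (w = -2 + (44 - 1*0) = -2 + (44 + 0) = -2 + 44 = 42)
I = 42
I**2 = 42**2 = 1764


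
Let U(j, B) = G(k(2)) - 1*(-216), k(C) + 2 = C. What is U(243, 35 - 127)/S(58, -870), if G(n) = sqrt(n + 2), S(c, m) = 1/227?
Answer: 49032 + 227*sqrt(2) ≈ 49353.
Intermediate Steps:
S(c, m) = 1/227
k(C) = -2 + C
G(n) = sqrt(2 + n)
U(j, B) = 216 + sqrt(2) (U(j, B) = sqrt(2 + (-2 + 2)) - 1*(-216) = sqrt(2 + 0) + 216 = sqrt(2) + 216 = 216 + sqrt(2))
U(243, 35 - 127)/S(58, -870) = (216 + sqrt(2))/(1/227) = (216 + sqrt(2))*227 = 49032 + 227*sqrt(2)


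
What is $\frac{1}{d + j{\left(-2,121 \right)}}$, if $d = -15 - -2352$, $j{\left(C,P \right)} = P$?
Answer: $\frac{1}{2458} \approx 0.00040683$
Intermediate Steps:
$d = 2337$ ($d = -15 + 2352 = 2337$)
$\frac{1}{d + j{\left(-2,121 \right)}} = \frac{1}{2337 + 121} = \frac{1}{2458}$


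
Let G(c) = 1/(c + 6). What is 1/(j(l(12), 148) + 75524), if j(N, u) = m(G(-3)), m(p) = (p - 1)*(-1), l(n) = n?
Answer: 3/226574 ≈ 1.3241e-5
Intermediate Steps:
G(c) = 1/(6 + c)
m(p) = 1 - p (m(p) = (-1 + p)*(-1) = 1 - p)
j(N, u) = ⅔ (j(N, u) = 1 - 1/(6 - 3) = 1 - 1/3 = 1 - 1*⅓ = 1 - ⅓ = ⅔)
1/(j(l(12), 148) + 75524) = 1/(⅔ + 75524) = 1/(226574/3) = 3/226574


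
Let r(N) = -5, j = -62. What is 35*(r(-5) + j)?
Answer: -2345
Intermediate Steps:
35*(r(-5) + j) = 35*(-5 - 62) = 35*(-67) = -2345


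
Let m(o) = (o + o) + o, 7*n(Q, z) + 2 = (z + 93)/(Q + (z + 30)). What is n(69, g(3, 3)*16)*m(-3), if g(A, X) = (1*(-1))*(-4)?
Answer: 1521/1141 ≈ 1.3330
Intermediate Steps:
g(A, X) = 4 (g(A, X) = -1*(-4) = 4)
n(Q, z) = -2/7 + (93 + z)/(7*(30 + Q + z)) (n(Q, z) = -2/7 + ((z + 93)/(Q + (z + 30)))/7 = -2/7 + ((93 + z)/(Q + (30 + z)))/7 = -2/7 + ((93 + z)/(30 + Q + z))/7 = -2/7 + (93 + z)/(7*(30 + Q + z)))
m(o) = 3*o (m(o) = 2*o + o = 3*o)
n(69, g(3, 3)*16)*m(-3) = ((33 - 4*16 - 2*69)/(7*(30 + 69 + 4*16)))*(3*(-3)) = ((33 - 1*64 - 138)/(7*(30 + 69 + 64)))*(-9) = ((⅐)*(33 - 64 - 138)/163)*(-9) = ((⅐)*(1/163)*(-169))*(-9) = -169/1141*(-9) = 1521/1141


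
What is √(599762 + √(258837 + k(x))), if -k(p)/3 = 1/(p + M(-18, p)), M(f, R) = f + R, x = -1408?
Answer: √(4817022089672 + 2834*√2078863868874)/2834 ≈ 774.77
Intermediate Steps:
M(f, R) = R + f
k(p) = -3/(-18 + 2*p) (k(p) = -3/(p + (p - 18)) = -3/(p + (-18 + p)) = -3/(-18 + 2*p))
√(599762 + √(258837 + k(x))) = √(599762 + √(258837 - 3/(-18 + 2*(-1408)))) = √(599762 + √(258837 - 3/(-18 - 2816))) = √(599762 + √(258837 - 3/(-2834))) = √(599762 + √(258837 - 3*(-1/2834))) = √(599762 + √(258837 + 3/2834)) = √(599762 + √(733544061/2834)) = √(599762 + √2078863868874/2834)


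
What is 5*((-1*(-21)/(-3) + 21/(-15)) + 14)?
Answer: 28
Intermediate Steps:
5*((-1*(-21)/(-3) + 21/(-15)) + 14) = 5*((21*(-⅓) + 21*(-1/15)) + 14) = 5*((-7 - 7/5) + 14) = 5*(-42/5 + 14) = 5*(28/5) = 28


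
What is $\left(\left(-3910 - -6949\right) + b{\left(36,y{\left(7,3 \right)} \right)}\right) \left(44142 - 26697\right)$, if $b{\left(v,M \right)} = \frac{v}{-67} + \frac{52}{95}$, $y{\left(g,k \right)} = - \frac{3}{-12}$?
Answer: $\frac{67488770211}{1273} \approx 5.3016 \cdot 10^{7}$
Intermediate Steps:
$y{\left(g,k \right)} = \frac{1}{4}$ ($y{\left(g,k \right)} = \left(-3\right) \left(- \frac{1}{12}\right) = \frac{1}{4}$)
$b{\left(v,M \right)} = \frac{52}{95} - \frac{v}{67}$ ($b{\left(v,M \right)} = v \left(- \frac{1}{67}\right) + 52 \cdot \frac{1}{95} = - \frac{v}{67} + \frac{52}{95} = \frac{52}{95} - \frac{v}{67}$)
$\left(\left(-3910 - -6949\right) + b{\left(36,y{\left(7,3 \right)} \right)}\right) \left(44142 - 26697\right) = \left(\left(-3910 - -6949\right) + \left(\frac{52}{95} - \frac{36}{67}\right)\right) \left(44142 - 26697\right) = \left(\left(-3910 + 6949\right) + \left(\frac{52}{95} - \frac{36}{67}\right)\right) 17445 = \left(3039 + \frac{64}{6365}\right) 17445 = \frac{19343299}{6365} \cdot 17445 = \frac{67488770211}{1273}$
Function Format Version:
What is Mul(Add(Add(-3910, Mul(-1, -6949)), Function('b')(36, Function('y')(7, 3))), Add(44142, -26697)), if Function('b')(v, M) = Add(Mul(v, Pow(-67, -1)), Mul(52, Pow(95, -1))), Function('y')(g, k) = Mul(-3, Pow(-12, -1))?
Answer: Rational(67488770211, 1273) ≈ 5.3016e+7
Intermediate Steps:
Function('y')(g, k) = Rational(1, 4) (Function('y')(g, k) = Mul(-3, Rational(-1, 12)) = Rational(1, 4))
Function('b')(v, M) = Add(Rational(52, 95), Mul(Rational(-1, 67), v)) (Function('b')(v, M) = Add(Mul(v, Rational(-1, 67)), Mul(52, Rational(1, 95))) = Add(Mul(Rational(-1, 67), v), Rational(52, 95)) = Add(Rational(52, 95), Mul(Rational(-1, 67), v)))
Mul(Add(Add(-3910, Mul(-1, -6949)), Function('b')(36, Function('y')(7, 3))), Add(44142, -26697)) = Mul(Add(Add(-3910, Mul(-1, -6949)), Add(Rational(52, 95), Mul(Rational(-1, 67), 36))), Add(44142, -26697)) = Mul(Add(Add(-3910, 6949), Add(Rational(52, 95), Rational(-36, 67))), 17445) = Mul(Add(3039, Rational(64, 6365)), 17445) = Mul(Rational(19343299, 6365), 17445) = Rational(67488770211, 1273)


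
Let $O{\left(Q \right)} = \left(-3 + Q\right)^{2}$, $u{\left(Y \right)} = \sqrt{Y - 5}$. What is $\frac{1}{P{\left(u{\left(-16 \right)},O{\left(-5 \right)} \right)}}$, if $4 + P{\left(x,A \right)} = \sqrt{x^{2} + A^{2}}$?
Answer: $\frac{4}{4059} + \frac{5 \sqrt{163}}{4059} \approx 0.016712$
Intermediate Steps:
$u{\left(Y \right)} = \sqrt{-5 + Y}$
$P{\left(x,A \right)} = -4 + \sqrt{A^{2} + x^{2}}$ ($P{\left(x,A \right)} = -4 + \sqrt{x^{2} + A^{2}} = -4 + \sqrt{A^{2} + x^{2}}$)
$\frac{1}{P{\left(u{\left(-16 \right)},O{\left(-5 \right)} \right)}} = \frac{1}{-4 + \sqrt{\left(\left(-3 - 5\right)^{2}\right)^{2} + \left(\sqrt{-5 - 16}\right)^{2}}} = \frac{1}{-4 + \sqrt{\left(\left(-8\right)^{2}\right)^{2} + \left(\sqrt{-21}\right)^{2}}} = \frac{1}{-4 + \sqrt{64^{2} + \left(i \sqrt{21}\right)^{2}}} = \frac{1}{-4 + \sqrt{4096 - 21}} = \frac{1}{-4 + \sqrt{4075}} = \frac{1}{-4 + 5 \sqrt{163}}$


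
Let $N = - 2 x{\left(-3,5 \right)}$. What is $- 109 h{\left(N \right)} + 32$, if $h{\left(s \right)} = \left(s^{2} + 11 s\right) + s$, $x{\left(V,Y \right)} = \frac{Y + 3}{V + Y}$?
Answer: $3520$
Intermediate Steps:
$x{\left(V,Y \right)} = \frac{3 + Y}{V + Y}$
$N = -8$ ($N = - 2 \frac{3 + 5}{-3 + 5} = - 2 \cdot \frac{1}{2} \cdot 8 = \left(-2\right) 4 = -8$)
$h{\left(s \right)} = s^{2} + 12 s$
$- 109 h{\left(N \right)} + 32 = - 109 \left(- 8 \left(12 - 8\right)\right) + 32 = - 109 \left(\left(-8\right) 4\right) + 32 = \left(-109\right) \left(-32\right) + 32 = 3488 + 32 = 3520$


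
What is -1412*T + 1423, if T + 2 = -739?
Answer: 1047715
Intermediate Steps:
T = -741 (T = -2 - 739 = -741)
-1412*T + 1423 = -1412*(-741) + 1423 = 1046292 + 1423 = 1047715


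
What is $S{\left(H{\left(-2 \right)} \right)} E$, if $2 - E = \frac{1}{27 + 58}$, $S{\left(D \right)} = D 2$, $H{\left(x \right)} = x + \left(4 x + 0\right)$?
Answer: $- \frac{676}{17} \approx -39.765$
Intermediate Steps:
$H{\left(x \right)} = 5 x$ ($H{\left(x \right)} = x + 4 x = 5 x$)
$S{\left(D \right)} = 2 D$
$E = \frac{169}{85}$ ($E = 2 - \frac{1}{27 + 58} = 2 - \frac{1}{85} = \frac{169}{85} \approx 1.9882$)
$S{\left(H{\left(-2 \right)} \right)} E = 2 \cdot 5 \left(-2\right) \frac{169}{85} = 2 \left(-10\right) \frac{169}{85} = \left(-20\right) \frac{169}{85} = - \frac{676}{17}$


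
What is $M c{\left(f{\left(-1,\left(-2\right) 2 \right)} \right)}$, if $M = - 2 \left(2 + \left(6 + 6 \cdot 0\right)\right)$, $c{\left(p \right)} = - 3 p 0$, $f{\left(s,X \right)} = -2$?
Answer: $0$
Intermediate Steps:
$c{\left(p \right)} = 0$
$M = -16$ ($M = - 2 \left(2 + \left(6 + 0\right)\right) = - 2 \left(2 + 6\right) = \left(-2\right) 8 = -16$)
$M c{\left(f{\left(-1,\left(-2\right) 2 \right)} \right)} = \left(-16\right) 0 = 0$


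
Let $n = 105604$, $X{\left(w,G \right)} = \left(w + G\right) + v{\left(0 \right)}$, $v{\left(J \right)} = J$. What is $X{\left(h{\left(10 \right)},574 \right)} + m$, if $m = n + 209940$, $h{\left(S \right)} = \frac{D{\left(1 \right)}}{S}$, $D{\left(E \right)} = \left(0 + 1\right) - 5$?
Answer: $\frac{1580588}{5} \approx 3.1612 \cdot 10^{5}$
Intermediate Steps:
$D{\left(E \right)} = -4$ ($D{\left(E \right)} = 1 - 5 = -4$)
$h{\left(S \right)} = - \frac{4}{S}$
$X{\left(w,G \right)} = G + w$ ($X{\left(w,G \right)} = \left(w + G\right) + 0 = \left(G + w\right) + 0 = G + w$)
$m = 315544$ ($m = 105604 + 209940 = 315544$)
$X{\left(h{\left(10 \right)},574 \right)} + m = \left(574 - \frac{4}{10}\right) + 315544 = \left(574 - \frac{2}{5}\right) + 315544 = \frac{2868}{5} + 315544 = \frac{1580588}{5}$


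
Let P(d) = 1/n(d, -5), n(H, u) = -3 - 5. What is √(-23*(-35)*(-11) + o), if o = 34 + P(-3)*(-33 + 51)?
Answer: I*√35293/2 ≈ 93.932*I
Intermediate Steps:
n(H, u) = -8
P(d) = -⅛ (P(d) = 1/(-8) = -⅛)
o = 127/4 (o = 34 - (-33 + 51)/8 = 34 - ⅛*18 = 34 - 9/4 = 127/4 ≈ 31.750)
√(-23*(-35)*(-11) + o) = √(-23*(-35)*(-11) + 127/4) = √(805*(-11) + 127/4) = √(-8855 + 127/4) = √(-35293/4) = I*√35293/2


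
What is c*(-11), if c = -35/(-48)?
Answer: -385/48 ≈ -8.0208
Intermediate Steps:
c = 35/48 (c = -35*(-1/48) = 35/48 ≈ 0.72917)
c*(-11) = (35/48)*(-11) = -385/48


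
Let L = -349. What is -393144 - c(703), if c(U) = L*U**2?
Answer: 172085797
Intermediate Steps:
c(U) = -349*U**2
-393144 - c(703) = -393144 - (-349)*703**2 = -393144 - (-349)*494209 = -393144 - 1*(-172478941) = -393144 + 172478941 = 172085797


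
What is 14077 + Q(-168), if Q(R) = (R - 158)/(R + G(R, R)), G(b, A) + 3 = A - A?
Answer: 2407493/171 ≈ 14079.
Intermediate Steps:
G(b, A) = -3 (G(b, A) = -3 + (A - A) = -3 + 0 = -3)
Q(R) = (-158 + R)/(-3 + R) (Q(R) = (R - 158)/(R - 3) = (-158 + R)/(-3 + R))
14077 + Q(-168) = 14077 + (-158 - 168)/(-3 - 168) = 14077 - 326/(-171) = 14077 - 1/171*(-326) = 14077 + 326/171 = 2407493/171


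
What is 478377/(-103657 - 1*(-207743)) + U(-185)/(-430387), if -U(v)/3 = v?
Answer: 205829474169/44797261282 ≈ 4.5947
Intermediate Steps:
U(v) = -3*v
478377/(-103657 - 1*(-207743)) + U(-185)/(-430387) = 478377/(-103657 - 1*(-207743)) - 3*(-185)/(-430387) = 478377/(-103657 + 207743) + 555*(-1/430387) = 478377/104086 - 555/430387 = 205829474169/44797261282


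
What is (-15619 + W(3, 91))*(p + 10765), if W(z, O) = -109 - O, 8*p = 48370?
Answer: -1063748655/4 ≈ -2.6594e+8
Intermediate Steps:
p = 24185/4 (p = (⅛)*48370 = 24185/4 ≈ 6046.3)
(-15619 + W(3, 91))*(p + 10765) = (-15619 + (-109 - 1*91))*(24185/4 + 10765) = (-15619 + (-109 - 91))*(67245/4) = (-15619 - 200)*(67245/4) = -15819*67245/4 = -1063748655/4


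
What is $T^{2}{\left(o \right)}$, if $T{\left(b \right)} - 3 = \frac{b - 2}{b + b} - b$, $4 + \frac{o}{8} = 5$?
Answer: $\frac{1369}{64} \approx 21.391$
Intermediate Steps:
$o = 8$ ($o = -32 + 8 \cdot 5 = -32 + 40 = 8$)
$T{\left(b \right)} = 3 - b + \frac{-2 + b}{2 b}$ ($T{\left(b \right)} = 3 - \left(b - \frac{b - 2}{b + b}\right) = 3 - \left(b - \frac{-2 + b}{2 b}\right) = 3 - b + \frac{-2 + b}{2 b}$)
$T^{2}{\left(o \right)} = \left(\frac{7}{2} - 8 - \frac{1}{8}\right)^{2} = \left(- \frac{37}{8}\right)^{2} = \frac{1369}{64}$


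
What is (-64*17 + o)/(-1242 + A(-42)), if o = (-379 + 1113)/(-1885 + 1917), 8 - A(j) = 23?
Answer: 17041/20112 ≈ 0.84731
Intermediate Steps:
A(j) = -15 (A(j) = 8 - 1*23 = 8 - 23 = -15)
o = 367/16 (o = 734/32 = 734*(1/32) = 367/16 ≈ 22.938)
(-64*17 + o)/(-1242 + A(-42)) = (-64*17 + 367/16)/(-1242 - 15) = (-1088 + 367/16)/(-1257) = -17041/16*(-1/1257) = 17041/20112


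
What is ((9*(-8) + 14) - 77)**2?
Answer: 18225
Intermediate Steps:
((9*(-8) + 14) - 77)**2 = ((-72 + 14) - 77)**2 = (-58 - 77)**2 = (-135)**2 = 18225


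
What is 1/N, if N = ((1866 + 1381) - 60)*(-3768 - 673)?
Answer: -1/14153467 ≈ -7.0654e-8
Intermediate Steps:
N = -14153467 (N = (3247 - 60)*(-4441) = 3187*(-4441) = -14153467)
1/N = 1/(-14153467) = -1/14153467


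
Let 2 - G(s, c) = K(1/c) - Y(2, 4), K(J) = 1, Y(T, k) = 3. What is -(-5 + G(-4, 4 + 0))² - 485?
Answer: -486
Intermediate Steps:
G(s, c) = 4 (G(s, c) = 2 - (1 - 1*3) = 2 - (1 - 3) = 2 - 1*(-2) = 2 + 2 = 4)
-(-5 + G(-4, 4 + 0))² - 485 = -(-5 + 4)² - 485 = -1*(-1)² - 485 = -1*1 - 485 = -1 - 485 = -486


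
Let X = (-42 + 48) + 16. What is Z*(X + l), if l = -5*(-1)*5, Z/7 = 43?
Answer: 14147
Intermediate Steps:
Z = 301 (Z = 7*43 = 301)
l = 25 (l = 5*5 = 25)
X = 22 (X = 6 + 16 = 22)
Z*(X + l) = 301*(22 + 25) = 301*47 = 14147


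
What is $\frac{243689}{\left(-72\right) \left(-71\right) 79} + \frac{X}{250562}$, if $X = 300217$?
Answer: $\frac{91150619117}{50594481288} \approx 1.8016$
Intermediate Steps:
$\frac{243689}{\left(-72\right) \left(-71\right) 79} + \frac{X}{250562} = \frac{243689}{\left(-72\right) \left(-71\right) 79} + \frac{300217}{250562} = \frac{243689}{5112 \cdot 79} + 300217 \cdot \frac{1}{250562} = \frac{243689}{403848} + \frac{300217}{250562} = \frac{91150619117}{50594481288}$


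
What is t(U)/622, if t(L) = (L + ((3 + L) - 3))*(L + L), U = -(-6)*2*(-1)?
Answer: 288/311 ≈ 0.92605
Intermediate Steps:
U = -12 (U = -2*(-6)*(-1) = 12*(-1) = -12)
t(L) = 4*L² (t(L) = (L + L)*(2*L) = (2*L)*(2*L) = 4*L²)
t(U)/622 = (4*(-12)²)/622 = (4*144)*(1/622) = 576*(1/622) = 288/311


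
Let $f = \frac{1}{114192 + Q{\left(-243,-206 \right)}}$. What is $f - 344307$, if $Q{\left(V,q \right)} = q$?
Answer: $- \frac{39246177701}{113986} \approx -3.4431 \cdot 10^{5}$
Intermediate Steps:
$f = \frac{1}{113986}$ ($f = \frac{1}{114192 - 206} = \frac{1}{113986} \approx 8.773 \cdot 10^{-6}$)
$f - 344307 = \frac{1}{113986} - 344307 = - \frac{39246177701}{113986}$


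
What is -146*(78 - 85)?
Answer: 1022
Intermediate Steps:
-146*(78 - 85) = -146*(-7) = -1*(-1022) = 1022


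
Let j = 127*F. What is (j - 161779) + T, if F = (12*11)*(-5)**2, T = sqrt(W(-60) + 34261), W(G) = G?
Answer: 257321 + sqrt(34201) ≈ 2.5751e+5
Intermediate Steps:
T = sqrt(34201) (T = sqrt(-60 + 34261) = sqrt(34201) ≈ 184.94)
F = 3300 (F = 132*25 = 3300)
j = 419100 (j = 127*3300 = 419100)
(j - 161779) + T = (419100 - 161779) + sqrt(34201) = 257321 + sqrt(34201)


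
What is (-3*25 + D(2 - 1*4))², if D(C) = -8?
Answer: 6889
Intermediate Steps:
(-3*25 + D(2 - 1*4))² = (-3*25 - 8)² = (-75 - 8)² = (-83)² = 6889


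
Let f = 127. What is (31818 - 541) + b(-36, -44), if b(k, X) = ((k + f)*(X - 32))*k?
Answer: 280253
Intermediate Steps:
b(k, X) = k*(-32 + X)*(127 + k) (b(k, X) = ((k + 127)*(X - 32))*k = ((127 + k)*(-32 + X))*k = ((-32 + X)*(127 + k))*k = k*(-32 + X)*(127 + k))
(31818 - 541) + b(-36, -44) = (31818 - 541) - 36*(-4064 - 32*(-36) + 127*(-44) - 44*(-36)) = 31277 - 36*(-4064 + 1152 - 5588 + 1584) = 31277 - 36*(-6916) = 31277 + 248976 = 280253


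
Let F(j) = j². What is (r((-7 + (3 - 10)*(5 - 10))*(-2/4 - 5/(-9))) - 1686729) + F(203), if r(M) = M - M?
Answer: -1645520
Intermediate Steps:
r(M) = 0
(r((-7 + (3 - 10)*(5 - 10))*(-2/4 - 5/(-9))) - 1686729) + F(203) = (0 - 1686729) + 203² = -1686729 + 41209 = -1645520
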